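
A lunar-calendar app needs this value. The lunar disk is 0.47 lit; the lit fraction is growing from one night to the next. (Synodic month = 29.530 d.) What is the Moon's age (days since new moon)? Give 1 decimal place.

Invert f = (1 − cos θ)/2 to get cos θ = 1 − 2(0.47) = 0.060, hence θ₀ = arccos 0.060 = 86.6°.
Waxing ⇒ before full, so θ = 86.6°.
Age = 29.530 × 86.6°/360° ≈ 7.10 days.

7.1 days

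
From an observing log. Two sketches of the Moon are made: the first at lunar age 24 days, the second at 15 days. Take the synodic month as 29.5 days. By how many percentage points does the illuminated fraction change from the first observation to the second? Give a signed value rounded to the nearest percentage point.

+69 percentage points

First observation: θ = 360°·24/29.5 = 292.9°, so f = 0.306.
Second observation: θ = 183.1°, f = 0.999.
Δf = 0.999 − 0.306 = +0.694, i.e. +69 pp.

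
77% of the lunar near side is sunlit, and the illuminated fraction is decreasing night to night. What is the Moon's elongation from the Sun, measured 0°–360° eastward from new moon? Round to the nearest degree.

From f = (1 − cos θ)/2: cos θ = 1 − 2×0.77 = -0.540; arccos → 122.7°.
A waning Moon lies in 180°–360°, so θ = 360° − 122.7° = 237.3°.

237°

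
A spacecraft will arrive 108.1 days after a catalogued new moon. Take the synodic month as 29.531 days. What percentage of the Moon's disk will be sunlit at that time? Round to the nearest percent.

Reduce mod P: 108.1 − 3×29.531 = 19.51 d into the current lunation.
Phase angle: θ = 360°·(19.51 d)/(29.531 d) = 237.8°.
Illuminated fraction = (1 − cos 237.8°)/2 = (1 − (-0.533))/2 ≈ 0.766, so 77%.

77%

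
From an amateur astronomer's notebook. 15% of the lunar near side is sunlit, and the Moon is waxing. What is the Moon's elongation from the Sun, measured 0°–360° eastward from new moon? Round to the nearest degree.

46°

Invert f = (1 − cos θ)/2 to get cos θ = 1 − 2(0.15) = 0.700, hence θ₀ = arccos 0.700 = 45.6°.
The Moon is waxing (0°–180°), so θ = 45.6° directly.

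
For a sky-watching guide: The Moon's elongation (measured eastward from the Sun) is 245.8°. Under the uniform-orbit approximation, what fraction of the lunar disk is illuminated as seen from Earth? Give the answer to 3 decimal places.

Half-versine of 245.8°: (1 − (-0.410))/2 = 0.705.

0.705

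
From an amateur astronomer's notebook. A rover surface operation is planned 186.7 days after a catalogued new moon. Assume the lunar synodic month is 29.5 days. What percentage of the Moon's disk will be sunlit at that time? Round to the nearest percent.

74%

186.7/29.5 = 6.329 lunations, so 6 complete cycles and 9.70 d into the next.
Elongation θ = 360° × 9.70/29.5 ≈ 118.4°.
Illuminated fraction = (1 − cos 118.4°)/2 = (1 − (-0.475))/2 ≈ 0.738, so 74%.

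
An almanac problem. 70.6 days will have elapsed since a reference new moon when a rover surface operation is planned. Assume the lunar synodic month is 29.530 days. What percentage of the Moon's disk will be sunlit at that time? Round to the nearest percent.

70.6/29.530 = 2.391 lunations, so 2 complete cycles and 11.54 d into the next.
The Moon has covered 11.54/29.530 of its cycle, so θ ≈ 360° × 11.54/29.530 = 140.7°.
cos 140.7° = (-0.774), so f = (1 − (-0.774))/2 = 0.887, so 89%.

89%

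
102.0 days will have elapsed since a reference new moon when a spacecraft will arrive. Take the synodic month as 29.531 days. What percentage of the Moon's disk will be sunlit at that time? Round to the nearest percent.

98%

102.0/29.531 = 3.454 lunations, so 3 complete cycles and 13.41 d into the next.
Elongation θ = 360° × 13.41/29.531 ≈ 163.4°.
With cos θ = (-0.959), the lit fraction is (1 − (-0.959))/2 ≈ 0.979, so 98%.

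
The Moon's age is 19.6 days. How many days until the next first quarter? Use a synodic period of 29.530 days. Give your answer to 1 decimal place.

First quarter is 0.25 of the way through the cycle: age 0.25 × 29.530 = 7.383 d.
This lunation's first quarter (7.383 d) has passed, so add one period: 36.913 − 19.6 = 17.312 days.

17.3 days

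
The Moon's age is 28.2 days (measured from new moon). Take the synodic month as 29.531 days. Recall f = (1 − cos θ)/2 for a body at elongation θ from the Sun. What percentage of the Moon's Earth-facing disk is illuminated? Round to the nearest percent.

The Moon has covered 28.2/29.531 of its cycle, so θ ≈ 360° × 28.2/29.531 = 343.8°.
Illuminated fraction = (1 − cos 343.8°)/2 = (1 − 0.960)/2 ≈ 0.020, so 2%.

2%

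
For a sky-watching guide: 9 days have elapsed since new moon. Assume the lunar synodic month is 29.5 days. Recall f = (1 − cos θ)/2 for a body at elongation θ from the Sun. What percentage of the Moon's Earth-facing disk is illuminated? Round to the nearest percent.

67%

Phase angle: θ = 360°·(9 d)/(29.5 d) = 109.8°.
Illuminated fraction = (1 − cos 109.8°)/2 = (1 − (-0.339))/2 ≈ 0.670, so 67%.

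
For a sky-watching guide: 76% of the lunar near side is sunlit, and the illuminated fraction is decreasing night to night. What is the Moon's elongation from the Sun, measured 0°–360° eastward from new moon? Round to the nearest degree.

239°

cos θ = 1 − 2f = -0.520, giving a principal value of 121.3°.
A waning Moon lies in 180°–360°, so θ = 360° − 121.3° = 238.7°.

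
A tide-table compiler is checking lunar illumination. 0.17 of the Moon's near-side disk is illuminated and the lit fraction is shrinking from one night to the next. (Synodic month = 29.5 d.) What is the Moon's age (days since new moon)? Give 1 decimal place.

25.5 days

Invert f = (1 − cos θ)/2 to get cos θ = 1 − 2(0.17) = 0.660, hence θ₀ = arccos 0.660 = 48.7°.
Waning ⇒ past full, so θ = 360° − 48.7° = 311.3°.
That fraction of the synodic month is 311.3/360 × 29.5 d ≈ 25.51 d.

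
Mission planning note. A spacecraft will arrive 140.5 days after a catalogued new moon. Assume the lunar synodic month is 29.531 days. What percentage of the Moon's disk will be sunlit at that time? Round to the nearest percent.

Reduce mod P: 140.5 − 4×29.531 = 22.38 d into the current lunation.
The Moon has covered 22.38/29.531 of its cycle, so θ ≈ 360° × 22.38/29.531 = 272.8°.
cos 272.8° = 0.048, so f = (1 − 0.048)/2 = 0.476, so 48%.

48%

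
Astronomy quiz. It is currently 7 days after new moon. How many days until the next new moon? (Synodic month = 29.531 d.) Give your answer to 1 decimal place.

22.5 days

One full lunation from the last new moon is 29.531 d; remaining = 29.531 − 7 = 22.531 d.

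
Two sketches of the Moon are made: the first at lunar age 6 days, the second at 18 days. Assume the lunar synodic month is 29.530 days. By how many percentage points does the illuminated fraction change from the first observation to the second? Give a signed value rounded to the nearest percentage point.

θ₁ = 360° × 6/29.530 = 73.1°, f₁ = (1 − cos θ₁)/2 = 0.355.
θ₂ = 360° × 18/29.530 = 219.4°, f₂ = (1 − cos θ₂)/2 = 0.886.
Change = f₂ − f₁ = +0.531 → +53 percentage points.

+53 percentage points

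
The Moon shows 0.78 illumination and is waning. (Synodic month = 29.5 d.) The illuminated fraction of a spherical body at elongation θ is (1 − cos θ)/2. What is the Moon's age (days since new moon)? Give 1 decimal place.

19.3 days

cos θ = 1 − 2f = -0.560, giving a principal value of 124.1°.
Waning ⇒ past full, so θ = 360° − 124.1° = 235.9°.
That fraction of the synodic month is 235.9/360 × 29.5 d ≈ 19.33 d.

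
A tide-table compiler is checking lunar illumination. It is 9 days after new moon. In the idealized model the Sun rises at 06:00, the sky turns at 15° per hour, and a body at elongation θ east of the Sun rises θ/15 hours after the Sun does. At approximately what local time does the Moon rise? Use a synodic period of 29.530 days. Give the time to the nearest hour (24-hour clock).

13:00

Phase angle: θ = 360°·(9 d)/(29.530 d) = 109.7°.
Delay after the Sun = 109.7° / (15°/h) ≈ 7.31 h.
06:00 + 7.31 h ≈ 13:19 → 13:00 to the nearest hour.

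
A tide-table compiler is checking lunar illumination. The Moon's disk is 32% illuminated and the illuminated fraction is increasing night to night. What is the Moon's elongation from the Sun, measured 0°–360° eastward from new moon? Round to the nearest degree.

69°

From f = (1 − cos θ)/2: cos θ = 1 − 2×0.32 = 0.360; arccos → 68.9°.
Waxing ⇒ before full, so θ = 68.9°.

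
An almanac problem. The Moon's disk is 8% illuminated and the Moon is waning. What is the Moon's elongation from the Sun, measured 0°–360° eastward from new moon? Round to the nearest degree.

327°

cos θ = 1 − 2f = 0.840, giving a principal value of 32.9°.
A waning Moon lies in 180°–360°, so θ = 360° − 32.9° = 327.1°.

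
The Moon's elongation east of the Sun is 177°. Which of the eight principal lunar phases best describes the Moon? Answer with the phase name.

full moon

177° lies in the full moon sector of the 8-phase cycle.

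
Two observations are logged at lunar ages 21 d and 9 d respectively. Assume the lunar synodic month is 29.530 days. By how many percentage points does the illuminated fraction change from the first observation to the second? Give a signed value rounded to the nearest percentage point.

+5 pp

θ₁ = 360° × 21/29.530 = 256.0°, f₁ = (1 − cos θ₁)/2 = 0.621.
θ₂ = 360° × 9/29.530 = 109.7°, f₂ = (1 − cos θ₂)/2 = 0.669.
Change = f₂ − f₁ = +0.048 → +5 percentage points.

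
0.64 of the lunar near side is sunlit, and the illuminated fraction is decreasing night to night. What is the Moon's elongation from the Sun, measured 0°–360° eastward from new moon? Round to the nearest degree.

From f = (1 − cos θ)/2: cos θ = 1 − 2×0.64 = -0.280; arccos → 106.3°.
A waning Moon lies in 180°–360°, so θ = 360° − 106.3° = 253.7°.

254°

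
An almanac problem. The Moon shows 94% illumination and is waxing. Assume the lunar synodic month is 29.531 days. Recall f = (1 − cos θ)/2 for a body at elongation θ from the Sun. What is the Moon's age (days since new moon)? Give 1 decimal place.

12.4 days

cos θ = 1 − 2f = -0.880, giving a principal value of 151.6°.
The Moon is waxing (0°–180°), so θ = 151.6° directly.
That fraction of the synodic month is 151.6/360 × 29.531 d ≈ 12.44 d.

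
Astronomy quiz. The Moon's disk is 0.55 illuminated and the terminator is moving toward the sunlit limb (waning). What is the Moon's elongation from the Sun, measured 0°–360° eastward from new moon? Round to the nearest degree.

From f = (1 − cos θ)/2: cos θ = 1 − 2×0.55 = -0.100; arccos → 95.7°.
Waning ⇒ past full, so θ = 360° − 95.7° = 264.3°.

264°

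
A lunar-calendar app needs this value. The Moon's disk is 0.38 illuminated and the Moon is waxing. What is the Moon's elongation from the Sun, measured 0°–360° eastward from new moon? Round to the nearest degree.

cos θ = 1 − 2f = 0.240, giving a principal value of 76.1°.
The Moon is waxing (0°–180°), so θ = 76.1° directly.

76°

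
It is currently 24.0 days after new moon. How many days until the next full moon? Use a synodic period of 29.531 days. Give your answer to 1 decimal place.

20.3 days

Full moon occurs at elongation 180°, i.e. at age 29.531 × 180/360 = 14.765 d.
Already past this cycle's full moon; the next is at 14.765 + 29.531 = 44.296 d, so 44.296 − 24.0 = 20.296 days.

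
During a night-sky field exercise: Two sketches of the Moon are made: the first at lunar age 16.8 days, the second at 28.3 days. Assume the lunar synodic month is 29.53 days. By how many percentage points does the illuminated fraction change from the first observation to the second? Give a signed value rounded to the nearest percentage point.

-94 pp

First observation: θ = 360°·16.8/29.53 = 204.8°, so f = 0.954.
Second observation: θ = 345.0°, f = 0.017.
Δf = 0.017 − 0.954 = -0.937, i.e. -94 pp.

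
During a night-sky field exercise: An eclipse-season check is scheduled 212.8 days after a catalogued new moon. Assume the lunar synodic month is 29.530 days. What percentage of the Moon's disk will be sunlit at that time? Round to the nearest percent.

36%

212.8/29.530 = 7.206 lunations, so 7 complete cycles and 6.09 d into the next.
Elongation θ = 360° × 6.09/29.530 ≈ 74.2°.
Illuminated fraction = (1 − cos 74.2°)/2 = (1 − 0.272)/2 ≈ 0.364, so 36%.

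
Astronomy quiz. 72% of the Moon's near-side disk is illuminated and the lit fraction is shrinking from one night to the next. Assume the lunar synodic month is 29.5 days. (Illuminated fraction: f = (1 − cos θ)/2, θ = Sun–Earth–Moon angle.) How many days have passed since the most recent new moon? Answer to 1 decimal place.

20.0 days

From f = (1 − cos θ)/2: cos θ = 1 − 2×0.72 = -0.440; arccos → 116.1°.
Since the Moon is past full (waning), take the reflex angle: θ = 360° − 116.1° = 243.9°.
At 360°/29.5 d per day, 243.9° corresponds to 19.99 days.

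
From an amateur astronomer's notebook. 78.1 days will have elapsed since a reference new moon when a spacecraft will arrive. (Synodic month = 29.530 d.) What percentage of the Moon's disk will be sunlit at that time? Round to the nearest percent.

81%

78.1/29.530 = 2.645 lunations, so 2 complete cycles and 19.04 d into the next.
The Moon has covered 19.04/29.530 of its cycle, so θ ≈ 360° × 19.04/29.530 = 232.1°.
cos 232.1° = (-0.614), so f = (1 − (-0.614))/2 = 0.807, so 81%.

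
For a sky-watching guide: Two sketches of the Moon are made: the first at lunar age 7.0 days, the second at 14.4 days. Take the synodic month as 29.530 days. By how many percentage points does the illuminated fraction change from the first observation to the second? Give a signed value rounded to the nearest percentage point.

+54 pp

θ₁ = 360° × 7.0/29.530 = 85.3°, f₁ = (1 − cos θ₁)/2 = 0.459.
θ₂ = 360° × 14.4/29.530 = 175.6°, f₂ = (1 − cos θ₂)/2 = 0.998.
Change = f₂ − f₁ = +0.539 → +54 percentage points.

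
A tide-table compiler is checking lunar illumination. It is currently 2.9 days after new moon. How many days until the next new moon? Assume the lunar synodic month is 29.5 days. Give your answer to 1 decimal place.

26.6 days

The next new moon completes the synodic month: 29.5 − 2.9 = 26.600 days.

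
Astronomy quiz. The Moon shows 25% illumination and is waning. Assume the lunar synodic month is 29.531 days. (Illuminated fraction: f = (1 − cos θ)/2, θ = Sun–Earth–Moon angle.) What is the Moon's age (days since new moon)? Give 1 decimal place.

cos θ = 1 − 2f = 0.500, giving a principal value of 60.0°.
Waning ⇒ past full, so θ = 360° − 60.0° = 300.0°.
Age = 29.531 × 300.0°/360° ≈ 24.61 days.

24.6 days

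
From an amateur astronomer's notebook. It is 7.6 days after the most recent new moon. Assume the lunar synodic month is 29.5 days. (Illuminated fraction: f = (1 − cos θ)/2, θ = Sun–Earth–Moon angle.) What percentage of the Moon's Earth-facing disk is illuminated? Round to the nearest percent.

The Moon has covered 7.6/29.5 of its cycle, so θ ≈ 360° × 7.6/29.5 = 92.7°.
With cos θ = (-0.048), the lit fraction is (1 − (-0.048))/2 ≈ 0.524, so 52%.

52%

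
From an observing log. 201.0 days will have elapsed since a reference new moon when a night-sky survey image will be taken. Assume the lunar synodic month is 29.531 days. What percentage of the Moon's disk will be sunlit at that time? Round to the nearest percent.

33%

201.0/29.531 = 6.806 lunations, so 6 complete cycles and 23.81 d into the next.
Elongation θ = 360° × 23.81/29.531 ≈ 290.3°.
Illuminated fraction = (1 − cos 290.3°)/2 = (1 − 0.347)/2 ≈ 0.326, so 33%.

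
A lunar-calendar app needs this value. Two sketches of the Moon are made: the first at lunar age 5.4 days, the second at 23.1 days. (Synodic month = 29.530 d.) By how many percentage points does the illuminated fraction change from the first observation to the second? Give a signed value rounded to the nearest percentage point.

θ₁ = 360° × 5.4/29.530 = 65.8°, f₁ = (1 − cos θ₁)/2 = 0.295.
θ₂ = 360° × 23.1/29.530 = 281.6°, f₂ = (1 − cos θ₂)/2 = 0.399.
Change = f₂ − f₁ = +0.104 → +10 percentage points.

+10 pp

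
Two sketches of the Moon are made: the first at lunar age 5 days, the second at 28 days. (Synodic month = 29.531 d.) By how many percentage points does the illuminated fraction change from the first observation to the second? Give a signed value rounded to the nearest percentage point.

θ₁ = 360° × 5/29.531 = 61.0°, f₁ = (1 − cos θ₁)/2 = 0.257.
θ₂ = 360° × 28/29.531 = 341.3°, f₂ = (1 − cos θ₂)/2 = 0.026.
Change = f₂ − f₁ = -0.231 → -23 percentage points.

-23 pp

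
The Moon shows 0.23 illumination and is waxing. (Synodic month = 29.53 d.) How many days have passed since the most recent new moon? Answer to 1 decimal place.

cos θ = 1 − 2f = 0.540, giving a principal value of 57.3°.
Waxing ⇒ before full, so θ = 57.3°.
Age = 29.53 × 57.3°/360° ≈ 4.70 days.

4.7 days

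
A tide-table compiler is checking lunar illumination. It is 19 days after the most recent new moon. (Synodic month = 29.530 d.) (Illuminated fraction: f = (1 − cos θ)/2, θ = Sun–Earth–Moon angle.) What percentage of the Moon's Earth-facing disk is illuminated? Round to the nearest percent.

81%

Elongation θ = 360° × 19/29.530 ≈ 231.6°.
Illuminated fraction = (1 − cos 231.6°)/2 = (1 − (-0.621))/2 ≈ 0.810, so 81%.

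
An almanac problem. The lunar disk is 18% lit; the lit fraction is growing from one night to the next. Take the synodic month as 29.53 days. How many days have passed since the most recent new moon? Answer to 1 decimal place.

Invert f = (1 − cos θ)/2 to get cos θ = 1 − 2(0.18) = 0.640, hence θ₀ = arccos 0.640 = 50.2°.
The Moon is waxing (0°–180°), so θ = 50.2° directly.
Age = 29.53 × 50.2°/360° ≈ 4.12 days.

4.1 days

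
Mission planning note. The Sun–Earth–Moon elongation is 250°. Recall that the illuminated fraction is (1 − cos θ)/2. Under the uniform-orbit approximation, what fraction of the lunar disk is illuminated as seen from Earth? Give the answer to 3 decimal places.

0.671

cos 250° = (-0.342), so f = (1 − (-0.342))/2 = 0.671.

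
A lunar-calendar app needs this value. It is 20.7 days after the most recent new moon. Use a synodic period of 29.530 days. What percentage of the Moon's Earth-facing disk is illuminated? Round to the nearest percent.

The Moon has covered 20.7/29.530 of its cycle, so θ ≈ 360° × 20.7/29.530 = 252.4°.
cos 252.4° = (-0.303), so f = (1 − (-0.303))/2 = 0.652, so 65%.

65%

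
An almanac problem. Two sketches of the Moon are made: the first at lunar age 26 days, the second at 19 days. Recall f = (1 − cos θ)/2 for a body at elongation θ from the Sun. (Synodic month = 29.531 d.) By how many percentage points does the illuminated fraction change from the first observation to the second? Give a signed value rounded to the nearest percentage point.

+68 pp

First observation: θ = 360°·26/29.531 = 317.0°, so f = 0.135.
Second observation: θ = 231.6°, f = 0.810.
Δf = 0.810 − 0.135 = +0.676, i.e. +68 pp.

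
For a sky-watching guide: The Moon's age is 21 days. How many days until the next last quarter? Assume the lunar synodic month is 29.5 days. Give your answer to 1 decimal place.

Last quarter is 0.75 of the way through the cycle: age 0.75 × 29.5 = 22.125 d.
That is 22.125 − 21 = 1.125 days ahead.

1.1 days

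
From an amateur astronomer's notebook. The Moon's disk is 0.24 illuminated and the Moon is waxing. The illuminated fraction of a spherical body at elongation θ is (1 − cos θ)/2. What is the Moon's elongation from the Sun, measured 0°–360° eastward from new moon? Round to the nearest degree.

59°

Invert f = (1 − cos θ)/2 to get cos θ = 1 − 2(0.24) = 0.520, hence θ₀ = arccos 0.520 = 58.7°.
Waxing ⇒ before full, so θ = 58.7°.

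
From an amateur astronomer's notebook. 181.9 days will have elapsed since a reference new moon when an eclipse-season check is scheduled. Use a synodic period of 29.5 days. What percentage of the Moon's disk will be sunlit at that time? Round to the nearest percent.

25%

181.9 d spans 6 complete synodic months (6 × 29.5 = 177.00 d) plus 4.90 d.
Phase angle: θ = 360°·(4.90 d)/(29.5 d) = 59.8°.
cos 59.8° = 0.503, so f = (1 − 0.503)/2 = 0.248, so 25%.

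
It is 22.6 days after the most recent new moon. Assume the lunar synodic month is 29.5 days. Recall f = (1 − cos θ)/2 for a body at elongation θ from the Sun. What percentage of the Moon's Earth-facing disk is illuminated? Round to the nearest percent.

45%

Phase angle: θ = 360°·(22.6 d)/(29.5 d) = 275.8°.
With cos θ = 0.101, the lit fraction is (1 − 0.101)/2 ≈ 0.450, so 45%.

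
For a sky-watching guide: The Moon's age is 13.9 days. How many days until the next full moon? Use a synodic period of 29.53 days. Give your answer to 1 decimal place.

0.9 days

Full moon occurs at elongation 180°, i.e. at age 29.53 × 180/360 = 14.765 d.
So 0.865 days remain (14.765 − 13.9).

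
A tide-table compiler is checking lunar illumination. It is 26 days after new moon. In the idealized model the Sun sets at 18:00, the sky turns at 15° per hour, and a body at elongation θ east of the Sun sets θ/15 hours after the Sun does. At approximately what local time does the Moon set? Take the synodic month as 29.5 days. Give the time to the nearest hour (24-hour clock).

The Moon has covered 26/29.5 of its cycle, so θ ≈ 360° × 26/29.5 = 317.3°.
The Moon trails the Sun by θ/15 = 317.3/15 ≈ 21.15 hours.
18:00 + 21.15 h ≈ 15:09 → 15:00 to the nearest hour.

15:00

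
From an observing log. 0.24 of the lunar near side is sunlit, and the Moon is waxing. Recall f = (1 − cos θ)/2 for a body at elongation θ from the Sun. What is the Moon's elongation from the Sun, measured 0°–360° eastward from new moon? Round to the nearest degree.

Invert f = (1 − cos θ)/2 to get cos θ = 1 − 2(0.24) = 0.520, hence θ₀ = arccos 0.520 = 58.7°.
Before full moon the principal value applies: θ = 58.7°.

59°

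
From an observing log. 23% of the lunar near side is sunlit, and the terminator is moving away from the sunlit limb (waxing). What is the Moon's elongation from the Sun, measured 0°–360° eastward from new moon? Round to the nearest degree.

57°

cos θ = 1 − 2f = 0.540, giving a principal value of 57.3°.
Waxing ⇒ before full, so θ = 57.3°.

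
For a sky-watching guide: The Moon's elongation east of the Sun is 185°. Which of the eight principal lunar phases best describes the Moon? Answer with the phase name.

The full moon sector spans roughly 158°–202°; 185° falls inside it.

full moon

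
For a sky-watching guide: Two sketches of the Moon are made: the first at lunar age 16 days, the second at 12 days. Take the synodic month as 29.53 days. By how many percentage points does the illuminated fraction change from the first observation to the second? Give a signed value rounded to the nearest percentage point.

-7 percentage points

θ₁ = 360° × 16/29.53 = 195.1°, f₁ = (1 − cos θ₁)/2 = 0.983.
θ₂ = 360° × 12/29.53 = 146.3°, f₂ = (1 − cos θ₂)/2 = 0.916.
Change = f₂ − f₁ = -0.067 → -7 percentage points.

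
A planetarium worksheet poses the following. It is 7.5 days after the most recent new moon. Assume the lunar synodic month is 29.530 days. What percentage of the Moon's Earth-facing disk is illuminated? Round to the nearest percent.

The Moon has covered 7.5/29.530 of its cycle, so θ ≈ 360° × 7.5/29.530 = 91.4°.
With cos θ = (-0.025), the lit fraction is (1 − (-0.025))/2 ≈ 0.512, so 51%.

51%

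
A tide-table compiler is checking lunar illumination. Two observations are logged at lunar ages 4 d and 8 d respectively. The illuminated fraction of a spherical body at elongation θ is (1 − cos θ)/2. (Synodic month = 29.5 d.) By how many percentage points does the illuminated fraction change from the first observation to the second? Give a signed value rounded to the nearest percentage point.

θ₁ = 360° × 4/29.5 = 48.8°, f₁ = (1 − cos θ₁)/2 = 0.171.
θ₂ = 360° × 8/29.5 = 97.6°, f₂ = (1 − cos θ₂)/2 = 0.566.
Change = f₂ − f₁ = +0.396 → +40 percentage points.

+40 percentage points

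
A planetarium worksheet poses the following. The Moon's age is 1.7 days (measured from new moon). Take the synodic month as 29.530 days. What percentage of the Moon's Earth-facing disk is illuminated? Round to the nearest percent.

3%

Phase angle: θ = 360°·(1.7 d)/(29.530 d) = 20.7°.
cos 20.7° = 0.935, so f = (1 − 0.935)/2 = 0.032, so 3%.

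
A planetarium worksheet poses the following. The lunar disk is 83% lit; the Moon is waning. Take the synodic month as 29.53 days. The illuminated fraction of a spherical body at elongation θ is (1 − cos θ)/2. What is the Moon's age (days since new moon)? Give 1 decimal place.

18.8 days

Invert f = (1 − cos θ)/2 to get cos θ = 1 − 2(0.83) = -0.660, hence θ₀ = arccos -0.660 = 131.3°.
Waning ⇒ past full, so θ = 360° − 131.3° = 228.7°.
Age = 29.53 × 228.7°/360° ≈ 18.76 days.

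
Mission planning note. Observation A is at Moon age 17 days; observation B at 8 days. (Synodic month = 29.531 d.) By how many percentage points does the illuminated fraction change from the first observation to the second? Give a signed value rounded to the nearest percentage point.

First observation: θ = 360°·17/29.531 = 207.2°, so f = 0.945.
Second observation: θ = 97.5°, f = 0.565.
Δf = 0.565 − 0.945 = -0.379, i.e. -38 pp.

-38 percentage points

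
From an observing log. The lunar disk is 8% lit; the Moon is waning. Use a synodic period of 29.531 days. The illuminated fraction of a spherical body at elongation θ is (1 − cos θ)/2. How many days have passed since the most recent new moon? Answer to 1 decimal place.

From f = (1 − cos θ)/2: cos θ = 1 − 2×0.08 = 0.840; arccos → 32.9°.
Waning ⇒ past full, so θ = 360° − 32.9° = 327.1°.
At 360°/29.531 d per day, 327.1° corresponds to 26.84 days.

26.8 days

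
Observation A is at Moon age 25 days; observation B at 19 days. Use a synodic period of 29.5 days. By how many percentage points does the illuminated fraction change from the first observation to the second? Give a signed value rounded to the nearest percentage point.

First observation: θ = 360°·25/29.5 = 305.1°, so f = 0.213.
Second observation: θ = 231.9°, f = 0.809.
Δf = 0.809 − 0.213 = +0.596, i.e. +60 pp.

+60 percentage points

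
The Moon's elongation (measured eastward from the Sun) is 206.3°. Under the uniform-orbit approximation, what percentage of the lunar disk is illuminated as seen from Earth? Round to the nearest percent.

f = (1 − cos 206.3°)/2 = (1 − (-0.896))/2 ≈ 0.948, i.e. 95%.

95%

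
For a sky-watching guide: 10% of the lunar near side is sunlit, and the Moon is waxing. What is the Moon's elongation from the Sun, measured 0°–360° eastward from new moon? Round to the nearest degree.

From f = (1 − cos θ)/2: cos θ = 1 − 2×0.10 = 0.800; arccos → 36.9°.
The Moon is waxing (0°–180°), so θ = 36.9° directly.

37°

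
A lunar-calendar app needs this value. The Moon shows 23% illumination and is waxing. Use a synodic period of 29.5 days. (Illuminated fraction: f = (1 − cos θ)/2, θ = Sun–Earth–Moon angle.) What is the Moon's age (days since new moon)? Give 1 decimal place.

From f = (1 − cos θ)/2: cos θ = 1 − 2×0.23 = 0.540; arccos → 57.3°.
Before full moon the principal value applies: θ = 57.3°.
Age = 29.5 × 57.3°/360° ≈ 4.70 days.

4.7 days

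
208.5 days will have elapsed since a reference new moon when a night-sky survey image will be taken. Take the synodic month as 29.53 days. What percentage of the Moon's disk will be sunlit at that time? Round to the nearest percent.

208.5/29.53 = 7.061 lunations, so 7 complete cycles and 1.79 d into the next.
Elongation θ = 360° × 1.79/29.53 ≈ 21.8°.
Illuminated fraction = (1 − cos 21.8°)/2 = (1 − 0.928)/2 ≈ 0.036, so 4%.

4%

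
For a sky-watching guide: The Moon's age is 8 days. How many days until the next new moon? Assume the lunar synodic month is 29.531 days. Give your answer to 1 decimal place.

21.5 days

The next new moon completes the synodic month: 29.531 − 8 = 21.531 days.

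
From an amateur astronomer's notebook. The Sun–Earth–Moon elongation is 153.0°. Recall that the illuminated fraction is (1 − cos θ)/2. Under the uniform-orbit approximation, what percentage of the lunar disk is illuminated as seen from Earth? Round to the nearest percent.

f = (1 − cos 153.0°)/2 = (1 − (-0.891))/2 ≈ 0.946, i.e. 95%.

95%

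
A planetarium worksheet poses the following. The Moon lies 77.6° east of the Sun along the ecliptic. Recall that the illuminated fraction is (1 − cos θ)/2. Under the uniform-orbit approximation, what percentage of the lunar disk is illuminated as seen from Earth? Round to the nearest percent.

f = (1 − cos 77.6°)/2 = (1 − 0.215)/2 ≈ 0.393, i.e. 39%.

39%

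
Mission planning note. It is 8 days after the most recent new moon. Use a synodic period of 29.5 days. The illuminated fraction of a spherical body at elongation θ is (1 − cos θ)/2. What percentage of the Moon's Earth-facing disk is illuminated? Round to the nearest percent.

The Moon has covered 8/29.5 of its cycle, so θ ≈ 360° × 8/29.5 = 97.6°.
cos 97.6° = (-0.133), so f = (1 − (-0.133))/2 = 0.566, so 57%.

57%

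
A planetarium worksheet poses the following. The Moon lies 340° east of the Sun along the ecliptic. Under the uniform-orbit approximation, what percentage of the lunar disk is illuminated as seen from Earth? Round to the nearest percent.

3%

f = (1 − cos 340°)/2 = (1 − 0.940)/2 ≈ 0.030, i.e. 3%.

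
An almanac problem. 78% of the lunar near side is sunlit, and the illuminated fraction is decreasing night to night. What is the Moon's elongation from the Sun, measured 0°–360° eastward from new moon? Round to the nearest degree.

cos θ = 1 − 2f = -0.560, giving a principal value of 124.1°.
Waning ⇒ past full, so θ = 360° − 124.1° = 235.9°.

236°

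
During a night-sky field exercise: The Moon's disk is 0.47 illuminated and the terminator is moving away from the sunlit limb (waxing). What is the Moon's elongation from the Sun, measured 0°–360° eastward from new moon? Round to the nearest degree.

87°

Invert f = (1 − cos θ)/2 to get cos θ = 1 − 2(0.47) = 0.060, hence θ₀ = arccos 0.060 = 86.6°.
Waxing ⇒ before full, so θ = 86.6°.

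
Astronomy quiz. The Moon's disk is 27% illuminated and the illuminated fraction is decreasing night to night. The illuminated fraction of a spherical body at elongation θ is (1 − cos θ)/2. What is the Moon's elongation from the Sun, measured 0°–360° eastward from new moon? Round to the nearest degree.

297°

Invert f = (1 − cos θ)/2 to get cos θ = 1 − 2(0.27) = 0.460, hence θ₀ = arccos 0.460 = 62.6°.
Waning ⇒ past full, so θ = 360° − 62.6° = 297.4°.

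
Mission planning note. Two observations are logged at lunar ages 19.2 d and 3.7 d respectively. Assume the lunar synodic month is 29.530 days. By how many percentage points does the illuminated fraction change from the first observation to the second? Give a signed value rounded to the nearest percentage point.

First observation: θ = 360°·19.2/29.530 = 234.1°, so f = 0.793.
Second observation: θ = 45.1°, f = 0.147.
Δf = 0.147 − 0.793 = -0.646, i.e. -65 pp.

-65 pp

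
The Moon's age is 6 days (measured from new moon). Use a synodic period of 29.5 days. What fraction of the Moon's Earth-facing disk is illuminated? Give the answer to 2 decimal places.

The Moon has covered 6/29.5 of its cycle, so θ ≈ 360° × 6/29.5 = 73.2°.
Illuminated fraction = (1 − cos 73.2°)/2 = (1 − 0.289)/2 ≈ 0.356.

0.36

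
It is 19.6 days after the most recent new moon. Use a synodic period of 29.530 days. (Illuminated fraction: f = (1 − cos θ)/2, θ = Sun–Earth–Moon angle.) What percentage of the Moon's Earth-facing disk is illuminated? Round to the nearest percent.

76%

Elongation θ = 360° × 19.6/29.530 ≈ 238.9°.
cos 238.9° = (-0.516), so f = (1 − (-0.516))/2 = 0.758, so 76%.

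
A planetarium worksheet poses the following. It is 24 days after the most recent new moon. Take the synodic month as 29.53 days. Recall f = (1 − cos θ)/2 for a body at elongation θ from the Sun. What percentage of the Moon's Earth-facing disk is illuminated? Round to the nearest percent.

Phase angle: θ = 360°·(24 d)/(29.53 d) = 292.6°.
With cos θ = 0.384, the lit fraction is (1 − 0.384)/2 ≈ 0.308, so 31%.

31%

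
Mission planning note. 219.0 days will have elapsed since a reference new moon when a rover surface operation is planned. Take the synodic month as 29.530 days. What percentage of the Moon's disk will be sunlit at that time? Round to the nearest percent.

93%

219.0/29.530 = 7.416 lunations, so 7 complete cycles and 12.29 d into the next.
The Moon has covered 12.29/29.530 of its cycle, so θ ≈ 360° × 12.29/29.530 = 149.8°.
cos 149.8° = (-0.865), so f = (1 − (-0.865))/2 = 0.932, so 93%.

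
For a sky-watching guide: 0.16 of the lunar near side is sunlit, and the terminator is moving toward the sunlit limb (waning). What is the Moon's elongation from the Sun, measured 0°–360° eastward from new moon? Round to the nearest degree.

From f = (1 − cos θ)/2: cos θ = 1 − 2×0.16 = 0.680; arccos → 47.2°.
Waning ⇒ past full, so θ = 360° − 47.2° = 312.8°.

313°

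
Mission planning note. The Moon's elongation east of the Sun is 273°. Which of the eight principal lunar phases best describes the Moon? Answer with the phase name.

The last quarter sector spans roughly 248°–292°; 273° falls inside it.

last quarter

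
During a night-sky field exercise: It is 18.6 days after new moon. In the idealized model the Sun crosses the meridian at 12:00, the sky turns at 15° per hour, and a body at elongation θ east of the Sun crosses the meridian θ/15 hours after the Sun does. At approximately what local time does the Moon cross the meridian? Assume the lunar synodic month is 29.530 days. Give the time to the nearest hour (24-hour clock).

03:00

Elongation θ = 360° × 18.6/29.530 ≈ 226.8°.
Delay after the Sun = 226.8° / (15°/h) ≈ 15.12 h.
12:00 + 15.12 h ≈ 03:07 → 03:00 to the nearest hour.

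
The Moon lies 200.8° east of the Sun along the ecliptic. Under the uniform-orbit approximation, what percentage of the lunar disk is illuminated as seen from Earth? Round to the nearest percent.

97%

Half-versine of 200.8°: (1 − (-0.935))/2 = 0.967, i.e. 97%.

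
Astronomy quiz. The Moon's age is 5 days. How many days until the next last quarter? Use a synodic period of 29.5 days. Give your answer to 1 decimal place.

Last quarter occurs at elongation 270°, i.e. at age 29.5 × 270/360 = 22.125 d.
That is 22.125 − 5 = 17.125 days ahead.

17.1 days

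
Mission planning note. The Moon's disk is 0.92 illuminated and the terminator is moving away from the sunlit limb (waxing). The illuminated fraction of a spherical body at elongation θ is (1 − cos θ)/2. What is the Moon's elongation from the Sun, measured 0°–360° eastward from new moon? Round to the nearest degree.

Invert f = (1 − cos θ)/2 to get cos θ = 1 − 2(0.92) = -0.840, hence θ₀ = arccos -0.840 = 147.1°.
Before full moon the principal value applies: θ = 147.1°.

147°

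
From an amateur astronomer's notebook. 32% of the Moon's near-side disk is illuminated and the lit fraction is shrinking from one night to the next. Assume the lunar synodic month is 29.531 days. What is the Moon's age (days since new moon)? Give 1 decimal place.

23.9 days

cos θ = 1 − 2f = 0.360, giving a principal value of 68.9°.
Waning ⇒ past full, so θ = 360° − 68.9° = 291.1°.
Age = 29.531 × 291.1°/360° ≈ 23.88 days.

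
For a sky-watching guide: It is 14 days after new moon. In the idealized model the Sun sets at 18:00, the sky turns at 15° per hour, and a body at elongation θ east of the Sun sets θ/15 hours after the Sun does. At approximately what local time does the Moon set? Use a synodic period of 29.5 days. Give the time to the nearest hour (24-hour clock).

05:00

Elongation θ = 360° × 14/29.5 ≈ 170.8°.
The Moon trails the Sun by θ/15 = 170.8/15 ≈ 11.39 hours.
18:00 + 11.39 h ≈ 05:23 → 05:00 to the nearest hour.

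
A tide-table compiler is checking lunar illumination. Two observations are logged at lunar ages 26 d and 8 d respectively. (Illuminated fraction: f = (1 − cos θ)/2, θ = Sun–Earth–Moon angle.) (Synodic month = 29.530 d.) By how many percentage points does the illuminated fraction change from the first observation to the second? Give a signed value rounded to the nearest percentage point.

+43 percentage points

θ₁ = 360° × 26/29.530 = 317.0°, f₁ = (1 − cos θ₁)/2 = 0.135.
θ₂ = 360° × 8/29.530 = 97.5°, f₂ = (1 − cos θ₂)/2 = 0.566.
Change = f₂ − f₁ = +0.431 → +43 percentage points.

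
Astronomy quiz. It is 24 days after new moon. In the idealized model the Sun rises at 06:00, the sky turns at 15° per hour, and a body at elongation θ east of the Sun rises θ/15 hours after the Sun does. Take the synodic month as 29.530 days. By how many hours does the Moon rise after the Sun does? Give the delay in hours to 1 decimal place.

19.5 h

Phase angle: θ = 360°·(24 d)/(29.530 d) = 292.6°.
At 15° of sky rotation per hour, 292.6° corresponds to a 19.51 h lag.
So the Moon rises 19.51 h after the Sun.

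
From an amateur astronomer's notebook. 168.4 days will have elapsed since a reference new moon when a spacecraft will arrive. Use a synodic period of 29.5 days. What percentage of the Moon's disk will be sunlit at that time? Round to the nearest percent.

Reduce mod P: 168.4 − 5×29.5 = 20.90 d into the current lunation.
Elongation θ = 360° × 20.90/29.5 ≈ 255.1°.
Illuminated fraction = (1 − cos 255.1°)/2 = (1 − (-0.258))/2 ≈ 0.629, so 63%.

63%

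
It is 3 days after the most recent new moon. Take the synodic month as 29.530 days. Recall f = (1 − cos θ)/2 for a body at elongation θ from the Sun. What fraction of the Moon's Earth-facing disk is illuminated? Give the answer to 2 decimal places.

0.10

The Moon has covered 3/29.530 of its cycle, so θ ≈ 360° × 3/29.530 = 36.6°.
cos 36.6° = 0.803, so f = (1 − 0.803)/2 = 0.098.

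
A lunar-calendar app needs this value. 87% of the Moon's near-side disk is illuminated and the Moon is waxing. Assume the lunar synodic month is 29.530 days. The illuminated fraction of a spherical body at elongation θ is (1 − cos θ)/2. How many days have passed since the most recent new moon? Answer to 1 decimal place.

From f = (1 − cos θ)/2: cos θ = 1 − 2×0.87 = -0.740; arccos → 137.7°.
The Moon is waxing (0°–180°), so θ = 137.7° directly.
At 360°/29.530 d per day, 137.7° corresponds to 11.30 days.

11.3 days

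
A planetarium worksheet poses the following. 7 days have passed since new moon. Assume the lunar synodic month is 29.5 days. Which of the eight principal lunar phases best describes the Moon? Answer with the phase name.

first quarter

At 7/29.5 of the cycle, θ ≈ 85° — the first quarter range.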